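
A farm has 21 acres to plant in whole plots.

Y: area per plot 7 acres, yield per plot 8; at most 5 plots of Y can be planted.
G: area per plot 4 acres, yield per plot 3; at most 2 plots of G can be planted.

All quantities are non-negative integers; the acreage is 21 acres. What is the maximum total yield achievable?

24

Y has the best ratio (8/7); taking only Y gives at most 3×8 = 24 (stopped by the area limit).
Optimal: 3×Y: area 21 ≤ 21, yield 3·8 = 24.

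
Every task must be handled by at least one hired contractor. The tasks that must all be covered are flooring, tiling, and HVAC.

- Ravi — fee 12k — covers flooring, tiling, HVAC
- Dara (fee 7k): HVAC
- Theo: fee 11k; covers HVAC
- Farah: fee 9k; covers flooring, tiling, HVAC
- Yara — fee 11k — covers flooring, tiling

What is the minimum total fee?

This is an integer covering problem.
Farah alone covers flooring, tiling, HVAC — every task.
Total fee: 9.
No cover costs less than 9.

9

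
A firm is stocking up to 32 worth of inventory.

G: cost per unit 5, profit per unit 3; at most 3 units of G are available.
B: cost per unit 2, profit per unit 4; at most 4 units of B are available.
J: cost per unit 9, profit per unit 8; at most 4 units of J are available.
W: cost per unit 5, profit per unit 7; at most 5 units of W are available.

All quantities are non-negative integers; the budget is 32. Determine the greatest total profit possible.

47

This is a bounded integer knapsack.
3×B and 5×W: cost 31 ≤ 32, profit 3·4 + 5·7 = 47.
4×B, 1×J, and 3×W: cost 32 ≤ 32, profit 4·4 + 1·8 + 3·7 = 45.
Best is 47.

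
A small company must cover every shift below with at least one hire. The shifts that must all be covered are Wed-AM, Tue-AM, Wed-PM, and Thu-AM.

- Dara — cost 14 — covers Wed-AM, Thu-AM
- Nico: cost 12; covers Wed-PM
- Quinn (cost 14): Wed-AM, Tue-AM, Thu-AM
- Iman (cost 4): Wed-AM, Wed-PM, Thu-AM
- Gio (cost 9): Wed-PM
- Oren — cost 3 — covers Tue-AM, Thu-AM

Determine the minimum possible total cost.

7

Choose Iman and Oren: together they cover Wed-AM, Tue-AM, Wed-PM, Thu-AM — every shift.
Total cost: 4 + 3 = 7.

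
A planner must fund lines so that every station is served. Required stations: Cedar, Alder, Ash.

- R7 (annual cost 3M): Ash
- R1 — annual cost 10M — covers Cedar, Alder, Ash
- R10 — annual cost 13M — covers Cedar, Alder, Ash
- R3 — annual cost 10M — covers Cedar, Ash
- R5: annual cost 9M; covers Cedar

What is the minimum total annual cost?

R1 alone covers Cedar, Alder, Ash — every station.
Total annual cost: 10.

10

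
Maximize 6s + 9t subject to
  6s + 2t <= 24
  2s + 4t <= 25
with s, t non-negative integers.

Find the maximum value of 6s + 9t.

(s,t)=(2,5) is feasible, giving 57.
(s,t)=(1,5) is feasible, giving 51.
(s,t)=(2,4) is feasible, giving 48.
No feasible integer point exceeds 57.

57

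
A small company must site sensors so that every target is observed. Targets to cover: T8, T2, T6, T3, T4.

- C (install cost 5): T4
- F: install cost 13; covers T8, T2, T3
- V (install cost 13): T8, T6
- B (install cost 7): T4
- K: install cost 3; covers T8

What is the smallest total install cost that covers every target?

This is an integer covering problem.
Choose C, F, and V: together they cover T8, T2, T6, T3, T4 — every target.
Total install cost: 5 + 13 + 13 = 31.

31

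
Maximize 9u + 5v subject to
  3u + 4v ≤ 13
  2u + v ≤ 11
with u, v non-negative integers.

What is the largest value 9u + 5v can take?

(u,v)=(4,0): 3·4+4·0=12≤13, 2·4+1·0=8≤11, objective 36.
(u,v)=(3,1): 3·3+4·1=13≤13, 2·3+1·1=7≤11, objective 32.
No feasible integer point exceeds 36.

36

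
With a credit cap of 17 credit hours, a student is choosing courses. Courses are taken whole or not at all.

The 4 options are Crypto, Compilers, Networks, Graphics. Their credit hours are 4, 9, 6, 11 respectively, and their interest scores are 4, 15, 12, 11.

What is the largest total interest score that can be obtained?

27

Allowing fractional choices, the relaxed optimum would be about 29.0, but courses are indivisible.
Networks + Graphics: credit hours 6 + 11 = 17 ≤ 17, interest score 12 + 11 = 23.
Compilers + Networks: credit hours 9 + 6 = 15 ≤ 17, interest score 15 + 12 = 27.
Crypto + Compilers: credit hours 4 + 9 = 13 ≤ 17, interest score 4 + 15 = 19.
Best is Compilers and Networks with total interest score 27.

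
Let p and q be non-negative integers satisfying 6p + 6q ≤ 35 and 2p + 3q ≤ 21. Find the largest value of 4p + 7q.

Relaxing integrality, the LP optimum is 40.83 at (p,q) = (0, 5.83), which is not an integer point.
(p,q)=(0,5): 6·0+6·5=30≤35, 2·0+3·5=15≤21, objective 35.
(p,q)=(1,4): 6·1+6·4=30≤35, 2·1+3·4=14≤21, objective 32.
No feasible integer point exceeds 35.

35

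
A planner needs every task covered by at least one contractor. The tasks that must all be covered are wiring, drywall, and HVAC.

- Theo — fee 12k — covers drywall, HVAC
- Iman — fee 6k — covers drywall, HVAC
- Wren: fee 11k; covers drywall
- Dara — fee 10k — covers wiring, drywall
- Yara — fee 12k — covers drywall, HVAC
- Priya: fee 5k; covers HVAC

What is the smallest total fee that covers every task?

The greedy cost-per-new-task heuristic would pick Iman and Dara for 16, but a cheaper cover exists.
Choose Dara and Priya: together they cover wiring, drywall, HVAC — every task.
Total fee: 10 + 5 = 15.
No cover costs less than 15.

15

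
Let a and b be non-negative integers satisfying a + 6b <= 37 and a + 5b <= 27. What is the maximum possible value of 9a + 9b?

(a,b)=(27,0) is feasible, giving 243.
(a,b)=(26,0) is feasible, giving 234.
No feasible integer point exceeds 243.

243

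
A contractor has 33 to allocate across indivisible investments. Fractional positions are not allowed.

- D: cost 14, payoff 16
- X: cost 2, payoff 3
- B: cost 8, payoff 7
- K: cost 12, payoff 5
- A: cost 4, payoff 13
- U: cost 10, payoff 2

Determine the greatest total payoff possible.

This is an integer program with binary decision variables.
Take D, X, B, and A: cost 14 + 2 + 8 + 4 = 28 ≤ 33, payoff 16 + 3 + 7 + 13 = 39.
No other feasible combination does better.

39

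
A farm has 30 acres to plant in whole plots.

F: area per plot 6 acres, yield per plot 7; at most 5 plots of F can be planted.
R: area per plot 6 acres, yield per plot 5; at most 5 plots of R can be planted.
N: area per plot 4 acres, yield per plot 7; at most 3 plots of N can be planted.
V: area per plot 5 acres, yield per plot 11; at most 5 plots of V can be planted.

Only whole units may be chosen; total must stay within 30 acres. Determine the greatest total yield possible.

V has the best ratio (11/5); taking only V gives at most 5×11 = 55 (stopped by the supply cap of 5).
Mixing does better — 1×N and 5×V: area 29 ≤ 30, yield 1·7 + 5·11 = 62.

62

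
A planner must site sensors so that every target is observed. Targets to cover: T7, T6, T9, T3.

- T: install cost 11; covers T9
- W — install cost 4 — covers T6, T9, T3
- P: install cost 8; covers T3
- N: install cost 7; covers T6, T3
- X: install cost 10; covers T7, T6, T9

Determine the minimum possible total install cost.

Choose W and X: together they cover T7, T6, T9, T3 — every target.
Total install cost: 4 + 10 = 14.
No cover costs less than 14.

14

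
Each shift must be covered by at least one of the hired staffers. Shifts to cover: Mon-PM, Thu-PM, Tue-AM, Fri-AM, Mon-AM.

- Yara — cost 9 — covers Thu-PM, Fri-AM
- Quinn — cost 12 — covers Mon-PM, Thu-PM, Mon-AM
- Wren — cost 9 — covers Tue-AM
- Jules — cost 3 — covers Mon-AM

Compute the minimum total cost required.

30

The greedy cost-per-new-shift heuristic would pick Jules, Yara, Wren, and Quinn for 33, but a cheaper cover exists.
Choose Yara, Quinn, and Wren: together they cover Mon-PM, Thu-PM, Tue-AM, Fri-AM, Mon-AM — every shift.
Total cost: 9 + 12 + 9 = 30.
No cover costs less than 30.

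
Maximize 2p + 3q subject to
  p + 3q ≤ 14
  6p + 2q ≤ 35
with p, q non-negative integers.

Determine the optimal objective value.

Relaxing integrality, the LP optimum is 18.81 at (p,q) = (4.81, 3.06), which is not an integer point.
(p,q)=(4,3): 1·4+3·3=13≤14, 6·4+2·3=30≤35, objective 17.
(p,q)=(5,2): 1·5+3·2=11≤14, 6·5+2·2=34≤35, objective 16.
(p,q)=(3,3): 1·3+3·3=12≤14, 6·3+2·3=24≤35, objective 15.
No feasible integer point exceeds 17.

17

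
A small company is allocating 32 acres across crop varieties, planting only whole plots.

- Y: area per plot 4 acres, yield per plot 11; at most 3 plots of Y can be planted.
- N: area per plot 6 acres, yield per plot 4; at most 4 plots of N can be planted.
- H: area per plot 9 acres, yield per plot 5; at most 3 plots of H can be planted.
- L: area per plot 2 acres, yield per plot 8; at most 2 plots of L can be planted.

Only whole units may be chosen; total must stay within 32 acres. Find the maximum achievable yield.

58

This is a bounded integer knapsack.
L has the best ratio (8/2); taking only L gives at most 2×8 = 16 (stopped by the supply cap of 2).
Mixing does better — 3×Y, 1×N, 1×H, and 2×L: area 31 ≤ 32, yield 3·11 + 1·4 + 1·5 + 2·8 = 58.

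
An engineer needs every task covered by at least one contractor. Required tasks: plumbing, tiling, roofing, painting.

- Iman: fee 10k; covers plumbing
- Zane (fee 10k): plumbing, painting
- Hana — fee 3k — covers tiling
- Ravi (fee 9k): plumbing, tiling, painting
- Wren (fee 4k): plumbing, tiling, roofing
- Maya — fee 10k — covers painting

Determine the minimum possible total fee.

13

Choose Ravi and Wren: together they cover plumbing, tiling, roofing, painting — every task.
Total fee: 9 + 4 = 13.
No cover costs less than 13.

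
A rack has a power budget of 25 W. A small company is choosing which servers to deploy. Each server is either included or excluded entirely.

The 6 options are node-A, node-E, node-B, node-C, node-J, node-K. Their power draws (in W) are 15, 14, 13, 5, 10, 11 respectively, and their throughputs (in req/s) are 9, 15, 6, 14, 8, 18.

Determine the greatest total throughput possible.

33

Allowing fractional choices, the relaxed optimum would be about 41.6, but servers are indivisible.
node-C + node-K: power draw 5 + 11 = 16 ≤ 25, throughput 14 + 18 = 32.
node-E + node-C: power draw 14 + 5 = 19 ≤ 25, throughput 15 + 14 = 29.
node-E + node-K: power draw 14 + 11 = 25 ≤ 25, throughput 15 + 18 = 33.
Best is node-E and node-K with total throughput 33.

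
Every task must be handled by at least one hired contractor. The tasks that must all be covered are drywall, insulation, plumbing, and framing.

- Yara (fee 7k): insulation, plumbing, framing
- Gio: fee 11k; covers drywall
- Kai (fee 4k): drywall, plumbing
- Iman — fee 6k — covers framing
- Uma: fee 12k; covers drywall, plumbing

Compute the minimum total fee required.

11

This is a weighted set-cover instance.
Choose Yara and Kai: together they cover drywall, insulation, plumbing, framing — every task.
Total fee: 7 + 4 = 11.
No cover costs less than 11.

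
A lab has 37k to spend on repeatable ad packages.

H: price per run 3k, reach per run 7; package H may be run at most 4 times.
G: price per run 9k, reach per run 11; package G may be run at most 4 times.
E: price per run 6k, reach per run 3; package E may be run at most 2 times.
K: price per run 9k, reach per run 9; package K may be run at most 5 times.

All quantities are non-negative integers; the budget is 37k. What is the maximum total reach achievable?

54

H has the best ratio (7/3); taking only H gives at most 4×7 = 28 (stopped by the supply cap of 4).
Mixing does better — 3×H and 3×G: price 36 ≤ 37, reach 3·7 + 3·11 = 54.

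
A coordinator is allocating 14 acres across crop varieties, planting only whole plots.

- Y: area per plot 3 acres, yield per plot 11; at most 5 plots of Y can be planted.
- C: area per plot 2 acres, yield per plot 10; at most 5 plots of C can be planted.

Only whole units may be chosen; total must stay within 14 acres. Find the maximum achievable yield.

62

2×Y and 4×C: area 14 ≤ 14, yield 2·11 + 4·10 = 62.
1×Y and 5×C: area 13 ≤ 14, yield 1·11 + 5·10 = 61.
Best is 62.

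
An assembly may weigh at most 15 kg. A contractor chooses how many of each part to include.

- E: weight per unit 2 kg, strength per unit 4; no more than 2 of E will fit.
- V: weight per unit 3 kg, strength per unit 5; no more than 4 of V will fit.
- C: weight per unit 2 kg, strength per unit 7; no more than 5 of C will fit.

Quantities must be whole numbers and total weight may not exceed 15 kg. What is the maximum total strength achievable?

1×E, 1×V, and 5×C: weight 15 ≤ 15, strength 1·4 + 1·5 + 5·7 = 44.
2×E and 5×C: weight 14 ≤ 15, strength 2·4 + 5·7 = 43.
Best is 44.

44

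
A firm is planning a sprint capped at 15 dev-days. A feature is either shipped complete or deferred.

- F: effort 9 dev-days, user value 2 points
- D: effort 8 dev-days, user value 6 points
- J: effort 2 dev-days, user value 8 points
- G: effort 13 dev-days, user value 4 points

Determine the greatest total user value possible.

Allowing fractional choices, the relaxed optimum would be about 15.5, but features are indivisible.
J + G: effort 2 + 13 = 15 ≤ 15, user value 8 + 4 = 12.
D + J: effort 8 + 2 = 10 ≤ 15, user value 6 + 8 = 14.
Best is D and J with total user value 14.

14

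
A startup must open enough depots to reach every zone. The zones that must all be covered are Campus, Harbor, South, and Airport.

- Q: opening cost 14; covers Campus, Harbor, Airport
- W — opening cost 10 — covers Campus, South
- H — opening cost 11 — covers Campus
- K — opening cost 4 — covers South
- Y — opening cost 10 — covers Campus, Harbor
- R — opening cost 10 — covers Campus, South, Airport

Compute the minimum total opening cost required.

The greedy cost-per-new-zone heuristic would pick R and Y for 20, but a cheaper cover exists.
Choose Q and K: together they cover Campus, Harbor, South, Airport — every zone.
Total opening cost: 14 + 4 = 18.
No cover costs less than 18.

18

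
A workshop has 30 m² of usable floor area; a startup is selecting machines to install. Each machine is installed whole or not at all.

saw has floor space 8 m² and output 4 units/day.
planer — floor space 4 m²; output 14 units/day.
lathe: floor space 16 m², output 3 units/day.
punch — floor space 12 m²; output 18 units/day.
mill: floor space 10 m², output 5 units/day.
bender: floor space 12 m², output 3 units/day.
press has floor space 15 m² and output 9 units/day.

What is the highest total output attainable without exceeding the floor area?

37

planer + punch + mill: floor space 4 + 12 + 10 = 26 ≤ 30, output 14 + 18 + 5 = 37.
saw + planer + punch: floor space 8 + 4 + 12 = 24 ≤ 30, output 4 + 14 + 18 = 36.
Best is planer, punch, and mill with total output 37.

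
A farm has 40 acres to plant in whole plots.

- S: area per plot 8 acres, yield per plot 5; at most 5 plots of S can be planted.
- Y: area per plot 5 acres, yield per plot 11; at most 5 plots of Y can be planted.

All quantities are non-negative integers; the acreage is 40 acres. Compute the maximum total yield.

Y has the best ratio (11/5); taking only Y gives at most 5×11 = 55 (stopped by the supply cap of 5).
Mixing does better — 1×S and 5×Y: area 33 ≤ 40, yield 1·5 + 5·11 = 60.

60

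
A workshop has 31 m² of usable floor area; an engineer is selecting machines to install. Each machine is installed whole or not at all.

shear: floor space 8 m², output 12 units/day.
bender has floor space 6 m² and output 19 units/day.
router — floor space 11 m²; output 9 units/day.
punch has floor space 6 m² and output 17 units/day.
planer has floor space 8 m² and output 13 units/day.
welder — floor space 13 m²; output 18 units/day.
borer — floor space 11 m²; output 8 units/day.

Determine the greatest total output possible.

shear + bender + router + punch: floor space 8 + 6 + 11 + 6 = 31 ≤ 31, output 12 + 19 + 9 + 17 = 57.
bender + router + punch + planer: floor space 6 + 11 + 6 + 8 = 31 ≤ 31, output 19 + 9 + 17 + 13 = 58.
shear + bender + punch + planer: floor space 8 + 6 + 6 + 8 = 28 ≤ 31, output 12 + 19 + 17 + 13 = 61.
Best is shear, bender, punch, and planer with total output 61.

61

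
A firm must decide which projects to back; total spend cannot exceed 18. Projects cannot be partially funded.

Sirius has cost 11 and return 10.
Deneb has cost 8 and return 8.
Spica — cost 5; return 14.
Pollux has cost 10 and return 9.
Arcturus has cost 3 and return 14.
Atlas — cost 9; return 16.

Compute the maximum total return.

44

Take Spica, Arcturus, and Atlas: cost 5 + 3 + 9 = 17 ≤ 18, return 14 + 14 + 16 = 44.
No other feasible combination does better.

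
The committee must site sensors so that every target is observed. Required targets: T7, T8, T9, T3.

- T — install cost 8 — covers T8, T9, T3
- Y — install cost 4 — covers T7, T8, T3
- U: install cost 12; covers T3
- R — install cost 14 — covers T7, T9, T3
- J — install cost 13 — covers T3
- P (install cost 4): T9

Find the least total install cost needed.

This is an integer covering problem.
Choose Y and P: together they cover T7, T8, T9, T3 — every target.
Total install cost: 4 + 4 = 8.
No cover costs less than 8.

8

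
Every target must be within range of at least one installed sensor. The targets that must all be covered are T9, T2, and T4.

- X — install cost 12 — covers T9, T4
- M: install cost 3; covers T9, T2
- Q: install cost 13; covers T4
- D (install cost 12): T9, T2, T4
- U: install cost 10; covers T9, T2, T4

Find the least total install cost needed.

10

U alone covers T9, T2, T4 — every target.
Total install cost: 10.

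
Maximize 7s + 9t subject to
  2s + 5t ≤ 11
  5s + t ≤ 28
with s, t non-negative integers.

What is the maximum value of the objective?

Relaxing integrality, the LP optimum is 38.50 at (s,t) = (5.5, 0), which is not an integer point.
(s,t)=(5,0) is feasible, giving 35.
(s,t)=(4,0) is feasible, giving 28.
The best lattice point is (5,0), giving 35.

35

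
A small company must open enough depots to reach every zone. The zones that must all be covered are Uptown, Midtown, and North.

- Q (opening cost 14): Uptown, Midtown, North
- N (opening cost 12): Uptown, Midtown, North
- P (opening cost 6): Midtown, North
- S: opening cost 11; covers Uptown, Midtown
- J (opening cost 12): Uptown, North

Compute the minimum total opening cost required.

12

The greedy cost-per-new-zone heuristic would pick P and S for 17, but a cheaper cover exists.
N alone covers Uptown, Midtown, North — every zone.
Total opening cost: 12.
No cover costs less than 12.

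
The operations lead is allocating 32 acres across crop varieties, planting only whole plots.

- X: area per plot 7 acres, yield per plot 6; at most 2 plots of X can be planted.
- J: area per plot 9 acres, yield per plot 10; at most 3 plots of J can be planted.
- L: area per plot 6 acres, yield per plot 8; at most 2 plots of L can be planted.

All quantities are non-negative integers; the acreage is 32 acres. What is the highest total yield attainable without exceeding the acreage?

36

L has the best ratio (8/6); taking only L gives at most 2×8 = 16 (stopped by the supply cap of 2).
Mixing does better — 2×J and 2×L: area 30 ≤ 32, yield 2·10 + 2·8 = 36.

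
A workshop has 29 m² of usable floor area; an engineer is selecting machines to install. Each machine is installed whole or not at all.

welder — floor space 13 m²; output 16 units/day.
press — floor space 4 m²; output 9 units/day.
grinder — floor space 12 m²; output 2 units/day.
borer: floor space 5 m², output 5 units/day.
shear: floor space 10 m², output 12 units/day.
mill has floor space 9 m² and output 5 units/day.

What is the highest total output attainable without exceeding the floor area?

Take welder, press, and shear: floor space 13 + 4 + 10 = 27 ≤ 29, output 16 + 9 + 12 = 37.
No other feasible combination does better.

37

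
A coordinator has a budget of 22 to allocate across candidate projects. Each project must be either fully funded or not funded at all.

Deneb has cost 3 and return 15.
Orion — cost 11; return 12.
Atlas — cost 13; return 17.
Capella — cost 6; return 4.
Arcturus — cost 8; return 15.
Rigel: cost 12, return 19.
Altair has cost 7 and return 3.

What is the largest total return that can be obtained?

Take Deneb, Orion, and Arcturus: cost 3 + 11 + 8 = 22 ≤ 22, return 15 + 12 + 15 = 42.
No other feasible combination does better.

42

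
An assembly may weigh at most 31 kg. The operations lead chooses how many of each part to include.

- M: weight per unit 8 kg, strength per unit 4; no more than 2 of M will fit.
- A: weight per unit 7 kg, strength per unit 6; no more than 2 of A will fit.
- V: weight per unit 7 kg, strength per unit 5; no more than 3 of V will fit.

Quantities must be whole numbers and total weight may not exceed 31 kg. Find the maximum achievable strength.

1×A and 3×V: weight 28 ≤ 31, strength 1·6 + 3·5 = 21.
2×A and 2×V: weight 28 ≤ 31, strength 2·6 + 2·5 = 22.
Best is 22.

22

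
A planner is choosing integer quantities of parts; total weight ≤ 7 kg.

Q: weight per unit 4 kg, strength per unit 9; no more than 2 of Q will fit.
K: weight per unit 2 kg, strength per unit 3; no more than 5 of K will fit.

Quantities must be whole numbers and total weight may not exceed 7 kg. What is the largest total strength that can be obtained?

12

1×Q and 1×K: weight 6 ≤ 7, strength 1·9 + 1·3 = 12.
3×K: weight 6 ≤ 7, strength 3·3 = 9.
Best is 12.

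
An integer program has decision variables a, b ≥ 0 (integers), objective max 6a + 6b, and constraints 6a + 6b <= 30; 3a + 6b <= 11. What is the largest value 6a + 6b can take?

Relaxing integrality, the LP optimum is 22.00 at (a,b) = (3.67, 0), which is not an integer point.
(a,b)=(3,0): 6·3+6·0=18≤30, 3·3+6·0=9≤11, objective 18.
(a,b)=(2,0): 6·2+6·0=12≤30, 3·2+6·0=6≤11, objective 12.
Maximum is 18 at (a,b)=(3,0).

18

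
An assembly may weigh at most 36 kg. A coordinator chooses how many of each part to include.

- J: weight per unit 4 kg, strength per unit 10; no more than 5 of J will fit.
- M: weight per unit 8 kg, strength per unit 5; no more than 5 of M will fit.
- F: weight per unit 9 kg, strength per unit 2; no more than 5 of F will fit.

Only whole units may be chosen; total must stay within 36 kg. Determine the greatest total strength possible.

60

Take 5×J and 2×M: weight 36 ≤ 36, strength 5·10 + 2·5 = 60.
J has the best ratio (10/4) and is taken to its limit of 5; remaining capacity is filled optimally with the others.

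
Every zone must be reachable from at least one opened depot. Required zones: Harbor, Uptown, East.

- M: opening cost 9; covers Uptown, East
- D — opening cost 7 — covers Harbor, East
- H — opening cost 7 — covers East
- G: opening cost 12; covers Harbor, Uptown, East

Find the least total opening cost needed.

The greedy cost-per-new-zone heuristic would pick D and M for 16, but a cheaper cover exists.
G alone covers Harbor, Uptown, East — every zone.
Total opening cost: 12.
No cover costs less than 12.

12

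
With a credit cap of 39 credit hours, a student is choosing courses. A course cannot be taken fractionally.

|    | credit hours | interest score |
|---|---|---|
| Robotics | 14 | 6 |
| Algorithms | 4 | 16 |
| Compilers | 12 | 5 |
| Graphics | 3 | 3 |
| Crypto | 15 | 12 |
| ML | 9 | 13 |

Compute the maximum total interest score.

Take Algorithms, Graphics, Crypto, and ML: credit hours 4 + 3 + 15 + 9 = 31 ≤ 39, interest score 16 + 3 + 12 + 13 = 44.
No other feasible combination does better.

44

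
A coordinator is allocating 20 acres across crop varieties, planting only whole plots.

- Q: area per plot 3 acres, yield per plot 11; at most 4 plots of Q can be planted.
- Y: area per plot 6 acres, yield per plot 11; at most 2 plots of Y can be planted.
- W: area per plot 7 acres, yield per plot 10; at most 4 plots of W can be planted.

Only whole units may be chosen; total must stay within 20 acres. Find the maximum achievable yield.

55

4×Q and 1×W: area 19 ≤ 20, yield 4·11 + 1·10 = 54.
4×Q and 1×Y: area 18 ≤ 20, yield 4·11 + 1·11 = 55.
Best is 55.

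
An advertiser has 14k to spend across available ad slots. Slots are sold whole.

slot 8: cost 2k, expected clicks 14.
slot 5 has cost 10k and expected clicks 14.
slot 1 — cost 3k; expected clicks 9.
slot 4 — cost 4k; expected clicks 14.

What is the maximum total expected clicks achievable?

Allowing fractional choices, the relaxed optimum would be about 44.0, but ad slots are indivisible.
slot 8 + slot 4: cost 2 + 4 = 6 ≤ 14, expected clicks 14 + 14 = 28.
slot 8 + slot 1 + slot 4: cost 2 + 3 + 4 = 9 ≤ 14, expected clicks 14 + 9 + 14 = 37.
Best is slot 8, slot 1, and slot 4 with total expected clicks 37.

37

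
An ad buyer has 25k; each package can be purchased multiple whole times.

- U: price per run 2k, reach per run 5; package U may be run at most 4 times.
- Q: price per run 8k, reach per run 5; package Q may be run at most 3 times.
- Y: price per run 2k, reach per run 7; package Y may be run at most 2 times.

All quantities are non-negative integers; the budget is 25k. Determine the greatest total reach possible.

39

Take 4×U, 1×Q, and 2×Y: price 20 ≤ 25, reach 4·5 + 1·5 + 2·7 = 39.
Y has the best ratio (7/2) and is taken to its limit of 2; remaining capacity is filled optimally with the others.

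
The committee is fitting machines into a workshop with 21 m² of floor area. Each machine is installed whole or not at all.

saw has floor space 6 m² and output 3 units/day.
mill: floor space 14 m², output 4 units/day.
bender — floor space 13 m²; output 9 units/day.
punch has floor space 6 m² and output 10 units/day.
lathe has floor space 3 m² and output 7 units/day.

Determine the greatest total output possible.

Treat it as a binary knapsack problem.
punch + lathe: floor space 6 + 3 = 9 ≤ 21, output 10 + 7 = 17.
bender + punch: floor space 13 + 6 = 19 ≤ 21, output 9 + 10 = 19.
saw + punch + lathe: floor space 6 + 6 + 3 = 15 ≤ 21, output 3 + 10 + 7 = 20.
Best is saw, punch, and lathe with total output 20.

20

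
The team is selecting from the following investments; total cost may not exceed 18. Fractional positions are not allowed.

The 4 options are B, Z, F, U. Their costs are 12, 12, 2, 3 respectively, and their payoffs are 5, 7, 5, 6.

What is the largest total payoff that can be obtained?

18

Allowing fractional choices, the relaxed optimum would be about 18.4, but investments are indivisible.
B + F + U: cost 12 + 2 + 3 = 17 ≤ 18, payoff 5 + 5 + 6 = 16.
Z + F + U: cost 12 + 2 + 3 = 17 ≤ 18, payoff 7 + 5 + 6 = 18.
Best is Z, F, and U with total payoff 18.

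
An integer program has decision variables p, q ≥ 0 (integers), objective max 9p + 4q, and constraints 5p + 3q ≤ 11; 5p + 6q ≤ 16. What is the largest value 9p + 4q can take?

(p,q)=(2,0): 5·2+3·0=10≤11, 5·2+6·0=10≤16, objective 18.
(p,q)=(1,1): 5·1+3·1=8≤11, 5·1+6·1=11≤16, objective 13.
(p,q)=(1,0): 5·1+3·0=5≤11, 5·1+6·0=5≤16, objective 9.
No feasible integer point exceeds 18.

18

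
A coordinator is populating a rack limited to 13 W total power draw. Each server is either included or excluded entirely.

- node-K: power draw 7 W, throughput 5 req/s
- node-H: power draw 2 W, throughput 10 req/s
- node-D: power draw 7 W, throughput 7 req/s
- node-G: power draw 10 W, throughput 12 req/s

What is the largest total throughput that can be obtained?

22

Take node-H and node-G: power draw 2 + 10 = 12 ≤ 13, throughput 10 + 12 = 22.
No other feasible combination does better.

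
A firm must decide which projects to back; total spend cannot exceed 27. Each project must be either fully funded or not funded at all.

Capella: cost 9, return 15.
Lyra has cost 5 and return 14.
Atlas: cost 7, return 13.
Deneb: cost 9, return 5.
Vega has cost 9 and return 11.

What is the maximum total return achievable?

42

This is an integer program with binary decision variables.
Allowing fractional choices, the relaxed optimum would be about 49.3, but projects are indivisible.
Capella + Lyra + Vega: cost 9 + 5 + 9 = 23 ≤ 27, return 15 + 14 + 11 = 40.
Capella + Atlas + Vega: cost 9 + 7 + 9 = 25 ≤ 27, return 15 + 13 + 11 = 39.
Capella + Lyra + Atlas: cost 9 + 5 + 7 = 21 ≤ 27, return 15 + 14 + 13 = 42.
Best is Capella, Lyra, and Atlas with total return 42.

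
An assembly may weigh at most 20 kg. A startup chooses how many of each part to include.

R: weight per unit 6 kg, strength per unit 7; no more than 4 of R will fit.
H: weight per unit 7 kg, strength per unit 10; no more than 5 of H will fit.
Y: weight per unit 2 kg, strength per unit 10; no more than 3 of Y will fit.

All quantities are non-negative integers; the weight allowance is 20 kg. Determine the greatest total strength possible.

50

This is a bounded integer knapsack.
2×H and 3×Y: weight 20 ≤ 20, strength 2·10 + 3·10 = 50.
1×R, 1×H, and 3×Y: weight 19 ≤ 20, strength 1·7 + 1·10 + 3·10 = 47.
Best is 50.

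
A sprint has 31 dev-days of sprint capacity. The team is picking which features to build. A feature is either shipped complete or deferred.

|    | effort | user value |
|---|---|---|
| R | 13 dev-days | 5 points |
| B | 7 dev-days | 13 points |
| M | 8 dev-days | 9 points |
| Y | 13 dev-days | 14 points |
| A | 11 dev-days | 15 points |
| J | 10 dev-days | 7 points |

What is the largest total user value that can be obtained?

Treat it as a binary knapsack problem.
Allowing fractional choices, the relaxed optimum would be about 42.4, but features are indivisible.
B + M + A: effort 7 + 8 + 11 = 26 ≤ 31, user value 13 + 9 + 15 = 37.
B + M + Y: effort 7 + 8 + 13 = 28 ≤ 31, user value 13 + 9 + 14 = 36.
B + Y + A: effort 7 + 13 + 11 = 31 ≤ 31, user value 13 + 14 + 15 = 42.
Best is B, Y, and A with total user value 42.

42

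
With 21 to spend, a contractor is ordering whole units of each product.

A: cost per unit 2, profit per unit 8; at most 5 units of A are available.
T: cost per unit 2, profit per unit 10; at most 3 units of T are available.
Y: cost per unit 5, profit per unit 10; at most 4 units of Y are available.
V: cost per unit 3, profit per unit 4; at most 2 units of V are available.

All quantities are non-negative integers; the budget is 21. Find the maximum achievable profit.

T has the best ratio (10/2); taking only T gives at most 3×10 = 30 (stopped by the supply cap of 3).
Mixing does better — 5×A, 3×T, and 1×Y: cost 21 ≤ 21, profit 5·8 + 3·10 + 1·10 = 80.

80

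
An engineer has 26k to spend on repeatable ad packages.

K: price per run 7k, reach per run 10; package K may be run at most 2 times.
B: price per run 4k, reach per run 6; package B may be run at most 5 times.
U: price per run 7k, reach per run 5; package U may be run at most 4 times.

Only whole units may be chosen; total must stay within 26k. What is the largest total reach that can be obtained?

This is a bounded integer knapsack.
B has the best ratio (6/4); taking only B gives at most 5×6 = 30 (stopped by the supply cap of 5).
Mixing does better — 2×K and 3×B: price 26 ≤ 26, reach 2·10 + 3·6 = 38.

38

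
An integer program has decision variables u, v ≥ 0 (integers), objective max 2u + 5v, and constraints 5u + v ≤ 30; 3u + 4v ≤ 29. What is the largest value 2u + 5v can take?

35

Relaxing integrality, the LP optimum is 36.25 at (u,v) = (0, 7.25), which is not an integer point.
(u,v)=(0,7): 5·0+1·7=7≤30, 3·0+4·7=28≤29, objective 35.
(u,v)=(1,6): 5·1+1·6=11≤30, 3·1+4·6=27≤29, objective 32.
(u,v)=(0,6): 5·0+1·6=6≤30, 3·0+4·6=24≤29, objective 30.
The best lattice point is (0,7), giving 35.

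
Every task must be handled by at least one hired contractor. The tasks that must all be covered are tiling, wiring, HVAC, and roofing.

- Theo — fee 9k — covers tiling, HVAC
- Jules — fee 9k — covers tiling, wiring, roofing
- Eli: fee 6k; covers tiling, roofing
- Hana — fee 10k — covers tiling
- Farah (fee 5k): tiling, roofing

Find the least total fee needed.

18

This is a weighted set-cover instance.
The greedy cost-per-new-task heuristic would pick Farah, Theo, and Jules for 23, but a cheaper cover exists.
Choose Theo and Jules: together they cover tiling, wiring, HVAC, roofing — every task.
Total fee: 9 + 9 = 18.
No cover costs less than 18.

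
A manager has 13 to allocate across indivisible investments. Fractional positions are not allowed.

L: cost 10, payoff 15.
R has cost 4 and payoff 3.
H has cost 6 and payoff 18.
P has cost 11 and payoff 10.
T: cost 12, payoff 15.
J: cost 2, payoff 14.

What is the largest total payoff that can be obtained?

Allowing fractional choices, the relaxed optimum would be about 39.5, but investments are indivisible.
H + J: cost 6 + 2 = 8 ≤ 13, payoff 18 + 14 = 32.
L + J: cost 10 + 2 = 12 ≤ 13, payoff 15 + 14 = 29.
R + H + J: cost 4 + 6 + 2 = 12 ≤ 13, payoff 3 + 18 + 14 = 35.
Best is R, H, and J with total payoff 35.

35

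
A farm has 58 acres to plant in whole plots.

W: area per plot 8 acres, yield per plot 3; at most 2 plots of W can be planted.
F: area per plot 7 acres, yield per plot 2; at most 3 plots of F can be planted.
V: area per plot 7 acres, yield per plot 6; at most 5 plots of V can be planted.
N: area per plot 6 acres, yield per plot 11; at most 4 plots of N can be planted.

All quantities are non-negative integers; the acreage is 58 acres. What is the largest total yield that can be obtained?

N has the best ratio (11/6); taking only N gives at most 4×11 = 44 (stopped by the supply cap of 4).
Mixing does better — 4×V and 4×N: area 52 ≤ 58, yield 4·6 + 4·11 = 68.

68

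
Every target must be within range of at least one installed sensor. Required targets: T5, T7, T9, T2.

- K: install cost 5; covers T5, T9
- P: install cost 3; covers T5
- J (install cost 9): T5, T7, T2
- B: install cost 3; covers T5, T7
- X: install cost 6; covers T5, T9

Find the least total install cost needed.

14

The greedy cost-per-new-target heuristic would pick B, K, and J for 17, but a cheaper cover exists.
Choose K and J: together they cover T5, T7, T9, T2 — every target.
Total install cost: 5 + 9 = 14.
No cover costs less than 14.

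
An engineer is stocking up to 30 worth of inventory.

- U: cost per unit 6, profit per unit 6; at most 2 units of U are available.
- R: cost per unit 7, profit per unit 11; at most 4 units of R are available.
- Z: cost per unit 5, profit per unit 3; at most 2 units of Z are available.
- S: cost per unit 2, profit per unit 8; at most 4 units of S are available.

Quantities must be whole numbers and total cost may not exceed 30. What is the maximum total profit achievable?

65

Take 3×R and 4×S: cost 29 ≤ 30, profit 3·11 + 4·8 = 65.
S has the best ratio (8/2) and is taken to its limit of 4; remaining capacity is filled optimally with the others.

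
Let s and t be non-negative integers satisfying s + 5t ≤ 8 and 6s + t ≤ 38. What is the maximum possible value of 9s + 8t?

54

The continuous relaxation peaks at (6.28, 0.345) with value 59.24; rounding to a feasible lattice point costs some objective.
(s,t)=(6,0): 1·6+5·0=6≤8, 6·6+1·0=36≤38, objective 54.
(s,t)=(5,0): 1·5+5·0=5≤8, 6·5+1·0=30≤38, objective 45.
No feasible integer point exceeds 54.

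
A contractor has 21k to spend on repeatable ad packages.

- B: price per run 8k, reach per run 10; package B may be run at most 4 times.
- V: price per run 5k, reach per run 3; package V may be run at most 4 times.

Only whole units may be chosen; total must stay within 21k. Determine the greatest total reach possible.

B has the best ratio (10/8); taking only B gives at most 2×10 = 20 (stopped by the price limit).
Mixing does better — 2×B and 1×V: price 21 ≤ 21, reach 2·10 + 1·3 = 23.

23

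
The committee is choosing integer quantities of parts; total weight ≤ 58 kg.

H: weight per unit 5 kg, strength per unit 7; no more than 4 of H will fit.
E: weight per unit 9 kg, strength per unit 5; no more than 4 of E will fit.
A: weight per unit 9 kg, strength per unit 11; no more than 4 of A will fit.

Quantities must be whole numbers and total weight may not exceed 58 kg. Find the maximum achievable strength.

72

H has the best ratio (7/5); taking only H gives at most 4×7 = 28 (stopped by the supply cap of 4).
Mixing does better — 4×H and 4×A: weight 56 ≤ 58, strength 4·7 + 4·11 = 72.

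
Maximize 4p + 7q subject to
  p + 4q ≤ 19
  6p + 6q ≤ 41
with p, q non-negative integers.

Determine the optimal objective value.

(p,q)=(2,4): 1·2+4·4=18≤19, 6·2+6·4=36≤41, objective 36.
(p,q)=(3,3): 1·3+4·3=15≤19, 6·3+6·3=36≤41, objective 33.
(p,q)=(1,4): 1·1+4·4=17≤19, 6·1+6·4=30≤41, objective 32.
Maximum is 36 at (p,q)=(2,4).

36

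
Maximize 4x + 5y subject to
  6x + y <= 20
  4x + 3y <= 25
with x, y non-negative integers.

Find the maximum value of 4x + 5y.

40

Relaxing integrality, the LP optimum is 41.67 at (x,y) = (0, 8.33), which is not an integer point.
(x,y)=(0,8): 6·0+1·8=8≤20, 4·0+3·8=24≤25, objective 40.
(x,y)=(1,7): 6·1+1·7=13≤20, 4·1+3·7=25≤25, objective 39.
(x,y)=(0,7): 6·0+1·7=7≤20, 4·0+3·7=21≤25, objective 35.
The best lattice point is (0,8), giving 40.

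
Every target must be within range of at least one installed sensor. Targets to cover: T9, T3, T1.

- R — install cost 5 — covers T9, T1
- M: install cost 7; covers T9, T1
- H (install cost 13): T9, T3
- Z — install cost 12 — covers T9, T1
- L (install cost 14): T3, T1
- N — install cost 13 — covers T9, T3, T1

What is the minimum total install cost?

N alone covers T9, T3, T1 — every target.
Total install cost: 13.

13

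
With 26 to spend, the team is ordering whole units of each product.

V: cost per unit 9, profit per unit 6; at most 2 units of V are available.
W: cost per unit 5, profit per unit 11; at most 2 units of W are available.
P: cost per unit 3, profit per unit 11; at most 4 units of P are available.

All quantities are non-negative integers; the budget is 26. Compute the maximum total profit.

Take 2×W and 4×P: cost 22 ≤ 26, profit 2·11 + 4·11 = 66.
P has the best ratio (11/3) and is taken to its limit of 4; remaining capacity is filled optimally with the others.

66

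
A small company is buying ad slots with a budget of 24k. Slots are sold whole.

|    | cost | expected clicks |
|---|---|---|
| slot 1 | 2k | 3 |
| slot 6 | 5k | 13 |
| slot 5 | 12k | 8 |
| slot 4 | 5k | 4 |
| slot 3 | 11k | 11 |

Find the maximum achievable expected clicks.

31

slot 1 + slot 6 + slot 4 + slot 3: cost 2 + 5 + 5 + 11 = 23 ≤ 24, expected clicks 3 + 13 + 4 + 11 = 31.
slot 6 + slot 4 + slot 3: cost 5 + 5 + 11 = 21 ≤ 24, expected clicks 13 + 4 + 11 = 28.
slot 1 + slot 6 + slot 5 + slot 4: cost 2 + 5 + 12 + 5 = 24 ≤ 24, expected clicks 3 + 13 + 8 + 4 = 28.
Best is slot 1, slot 6, slot 4, and slot 3 with total expected clicks 31.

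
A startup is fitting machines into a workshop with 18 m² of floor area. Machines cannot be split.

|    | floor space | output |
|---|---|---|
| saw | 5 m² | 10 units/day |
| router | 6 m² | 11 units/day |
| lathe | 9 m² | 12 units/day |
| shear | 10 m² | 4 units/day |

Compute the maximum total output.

23

This is an integer program with binary decision variables.
Allowing fractional choices, the relaxed optimum would be about 30.3, but machines are indivisible.
router + lathe: floor space 6 + 9 = 15 ≤ 18, output 11 + 12 = 23.
saw + lathe: floor space 5 + 9 = 14 ≤ 18, output 10 + 12 = 22.
saw + router: floor space 5 + 6 = 11 ≤ 18, output 10 + 11 = 21.
Best is router and lathe with total output 23.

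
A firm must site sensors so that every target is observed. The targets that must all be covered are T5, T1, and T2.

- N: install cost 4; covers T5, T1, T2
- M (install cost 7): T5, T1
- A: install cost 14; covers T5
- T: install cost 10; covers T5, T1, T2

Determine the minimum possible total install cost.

4

This is a weighted set-cover instance.
N alone covers T5, T1, T2 — every target.
Total install cost: 4.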